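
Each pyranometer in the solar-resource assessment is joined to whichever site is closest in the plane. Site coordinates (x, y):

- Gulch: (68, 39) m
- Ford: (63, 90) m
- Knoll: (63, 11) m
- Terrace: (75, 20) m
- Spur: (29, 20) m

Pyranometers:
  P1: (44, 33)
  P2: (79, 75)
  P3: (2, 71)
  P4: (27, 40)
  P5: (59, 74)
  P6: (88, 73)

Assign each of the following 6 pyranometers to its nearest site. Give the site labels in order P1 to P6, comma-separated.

Spur, Ford, Spur, Spur, Ford, Ford

P1 → Spur (d²=394.00)
P2 → Ford (d²=481.00)
P3 → Spur (d²=3330.00)
P4 → Spur (d²=404.00)
P5 → Ford (d²=272.00)
P6 → Ford (d²=914.00)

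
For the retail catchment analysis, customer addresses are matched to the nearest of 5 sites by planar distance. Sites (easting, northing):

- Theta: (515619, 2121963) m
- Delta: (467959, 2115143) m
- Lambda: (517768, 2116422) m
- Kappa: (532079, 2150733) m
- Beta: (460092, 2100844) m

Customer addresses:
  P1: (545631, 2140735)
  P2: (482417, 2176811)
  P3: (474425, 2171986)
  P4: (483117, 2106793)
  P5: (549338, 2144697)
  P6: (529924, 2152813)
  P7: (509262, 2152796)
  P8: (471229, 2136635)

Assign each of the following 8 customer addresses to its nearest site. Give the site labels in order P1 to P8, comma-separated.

Kappa, Kappa, Delta, Delta, Kappa, Kappa, Kappa, Delta

P1 → Kappa (d²=283616708.00)
P2 → Kappa (d²=3146376328.00)
P3 → Delta (d²=3272935805.00)
P4 → Delta (d²=299487464.00)
P5 → Kappa (d²=334306377.00)
P6 → Kappa (d²=8970425.00)
P7 → Kappa (d²=524871458.00)
P8 → Delta (d²=472598964.00)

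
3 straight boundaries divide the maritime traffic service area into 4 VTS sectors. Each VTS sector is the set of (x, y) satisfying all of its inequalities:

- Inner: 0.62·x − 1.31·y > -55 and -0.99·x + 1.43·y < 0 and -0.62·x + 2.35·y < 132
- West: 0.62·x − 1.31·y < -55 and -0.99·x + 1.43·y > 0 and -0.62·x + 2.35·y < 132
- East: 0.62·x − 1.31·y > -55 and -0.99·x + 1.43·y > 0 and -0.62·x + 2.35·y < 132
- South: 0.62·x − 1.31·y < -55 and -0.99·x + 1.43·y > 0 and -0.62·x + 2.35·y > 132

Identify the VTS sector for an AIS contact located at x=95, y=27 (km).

0.62·95 − 1.31·27 = 23.530, which is > -55
-0.99·95 + 1.43·27 = -55.440, which is < 0
-0.62·95 + 2.35·27 = 4.550, which is < 132
This sign pattern matches Inner.

Inner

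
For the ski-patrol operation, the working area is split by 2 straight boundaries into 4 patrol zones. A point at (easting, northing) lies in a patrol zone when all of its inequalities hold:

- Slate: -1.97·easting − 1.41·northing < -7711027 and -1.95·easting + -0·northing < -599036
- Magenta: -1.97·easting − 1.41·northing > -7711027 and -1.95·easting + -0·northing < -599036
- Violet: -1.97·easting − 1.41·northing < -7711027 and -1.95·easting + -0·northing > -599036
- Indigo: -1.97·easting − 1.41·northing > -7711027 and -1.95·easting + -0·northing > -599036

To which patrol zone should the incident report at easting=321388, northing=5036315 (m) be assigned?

Slate

-1.97·321388 − 1.41·5036315 = -7734338.510, which is < -7711027
-1.95·321388 + -0·5036315 = -626706.600, which is < -599036
This sign pattern matches Slate.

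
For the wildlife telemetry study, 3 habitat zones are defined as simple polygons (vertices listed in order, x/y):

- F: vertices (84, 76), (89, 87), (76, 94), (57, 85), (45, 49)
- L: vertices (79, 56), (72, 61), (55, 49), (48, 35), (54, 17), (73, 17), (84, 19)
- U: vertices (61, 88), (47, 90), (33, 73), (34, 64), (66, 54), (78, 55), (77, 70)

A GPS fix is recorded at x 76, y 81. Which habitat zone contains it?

F

Cast a ray rightward from (76, 81). For each polygon, the edges (by vertex number in listed order) whose endpoints lie on opposite sides of y = 81, where each meets that height, and whether that is right or left of the point:
F: 1–2 at x≈86.3 (right), 4–5 at x≈55.7 (left) → 1 crossing.
L: no edge straddles that height → 0 crossings.
U: 2–3 at x≈39.6 (left), 7–1 at x≈67.2 (left) → 0 crossings.
Only F has an odd count, so the point is inside F.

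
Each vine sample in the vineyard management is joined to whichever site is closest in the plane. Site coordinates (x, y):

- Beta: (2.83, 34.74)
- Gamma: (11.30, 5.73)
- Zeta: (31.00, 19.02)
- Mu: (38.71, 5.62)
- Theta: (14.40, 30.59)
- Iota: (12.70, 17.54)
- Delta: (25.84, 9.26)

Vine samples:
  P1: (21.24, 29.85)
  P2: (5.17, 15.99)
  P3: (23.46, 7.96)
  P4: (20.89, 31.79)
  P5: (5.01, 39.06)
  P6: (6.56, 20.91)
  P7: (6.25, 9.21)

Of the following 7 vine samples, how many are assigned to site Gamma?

1

P1 → Theta
P2 → Iota
P3 → Delta
P4 → Theta
P5 → Beta
P6 → Iota
P7 → Gamma
1 of the 7 goes to Gamma.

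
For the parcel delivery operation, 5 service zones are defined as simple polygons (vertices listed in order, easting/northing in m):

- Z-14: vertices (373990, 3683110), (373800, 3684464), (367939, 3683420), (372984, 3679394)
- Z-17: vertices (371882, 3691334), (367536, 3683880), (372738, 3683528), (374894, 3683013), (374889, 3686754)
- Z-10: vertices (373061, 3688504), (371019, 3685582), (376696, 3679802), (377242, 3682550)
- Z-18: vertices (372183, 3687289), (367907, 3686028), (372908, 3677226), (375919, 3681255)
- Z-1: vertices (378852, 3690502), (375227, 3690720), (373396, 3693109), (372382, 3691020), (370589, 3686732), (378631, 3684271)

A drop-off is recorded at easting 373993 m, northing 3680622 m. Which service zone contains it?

Z-18

Cast a ray rightward from (373993, 3680622). For each polygon, the edges (by vertex number in listed order) whose endpoints lie on opposite sides of northing = 3680622, where each meets that height, and whether that is right or left of the point:
Z-14: 3–4 at easting≈371445.2 (left), 4–1 at easting≈373316.4 (left) → 0 crossings.
Z-17: no edge straddles that height → 0 crossings.
Z-10: 2–3 at easting≈375890.6 (right), 3–4 at easting≈376858.9 (right) → 2 crossings.
Z-18: 2–3 at easting≈370978.5 (left), 3–4 at easting≈375445.9 (right) → 1 crossing.
Z-1: no edge straddles that height → 0 crossings.
Only Z-18 has an odd count, so the point is inside Z-18.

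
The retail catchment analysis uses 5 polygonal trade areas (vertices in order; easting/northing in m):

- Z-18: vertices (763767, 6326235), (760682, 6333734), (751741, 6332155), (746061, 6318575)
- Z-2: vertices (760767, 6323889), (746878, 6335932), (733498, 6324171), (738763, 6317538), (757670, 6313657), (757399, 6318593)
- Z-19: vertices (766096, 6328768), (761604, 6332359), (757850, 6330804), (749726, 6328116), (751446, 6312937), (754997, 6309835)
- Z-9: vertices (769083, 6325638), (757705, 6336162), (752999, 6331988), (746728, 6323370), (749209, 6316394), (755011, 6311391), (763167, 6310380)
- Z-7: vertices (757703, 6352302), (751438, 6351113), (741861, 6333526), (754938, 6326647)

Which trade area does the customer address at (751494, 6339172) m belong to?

Cast a ray rightward from (751494, 6339172). For each polygon, the edges (by vertex number in listed order) whose endpoints lie on opposite sides of northing = 6339172, where each meets that height, and whether that is right or left of the point:
Z-18: no edge straddles that height → 0 crossings.
Z-2: no edge straddles that height → 0 crossings.
Z-19: no edge straddles that height → 0 crossings.
Z-9: no edge straddles that height → 0 crossings.
Z-7: 2–3 at easting≈744935.5 (left), 4–1 at easting≈756287.9 (right) → 1 crossing.
Only Z-7 has an odd count, so the point is inside Z-7.

Z-7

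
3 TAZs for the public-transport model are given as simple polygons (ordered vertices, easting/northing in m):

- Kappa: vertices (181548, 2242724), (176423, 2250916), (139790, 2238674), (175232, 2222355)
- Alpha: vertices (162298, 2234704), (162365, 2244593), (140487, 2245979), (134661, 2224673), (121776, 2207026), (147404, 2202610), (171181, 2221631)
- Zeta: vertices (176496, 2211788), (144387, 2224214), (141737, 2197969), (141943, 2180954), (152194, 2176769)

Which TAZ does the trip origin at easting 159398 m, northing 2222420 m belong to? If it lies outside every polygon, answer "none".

Cast a ray rightward from (159398, 2222420). For each polygon, the edges (by vertex number in listed order) whose endpoints lie on opposite sides of northing = 2222420, where each meets that height, and whether that is right or left of the point:
Kappa: 3–4 at easting≈175090.8 (right), 4–1 at easting≈175252.2 (right) → 2 crossings.
Alpha: 4–5 at easting≈133016.0 (left), 7–1 at easting≈170644.9 (right) → 1 crossing.
Zeta: 1–2 at easting≈149022.7 (left), 2–3 at easting≈144205.9 (left) → 0 crossings.
Only Alpha has an odd count, so the point is inside Alpha.

Alpha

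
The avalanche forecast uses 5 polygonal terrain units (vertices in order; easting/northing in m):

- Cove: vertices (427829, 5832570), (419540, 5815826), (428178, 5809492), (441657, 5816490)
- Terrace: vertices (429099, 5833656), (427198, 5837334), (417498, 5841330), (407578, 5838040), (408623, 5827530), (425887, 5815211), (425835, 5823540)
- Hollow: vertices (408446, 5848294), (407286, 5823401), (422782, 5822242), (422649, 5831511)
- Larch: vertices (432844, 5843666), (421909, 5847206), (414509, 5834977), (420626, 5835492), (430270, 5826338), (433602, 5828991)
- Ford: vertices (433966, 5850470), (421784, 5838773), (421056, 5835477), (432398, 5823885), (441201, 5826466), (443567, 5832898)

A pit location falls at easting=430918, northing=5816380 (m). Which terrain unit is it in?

Cast a ray rightward from (430918, 5816380). For each polygon, the edges (by vertex number in listed order) whose endpoints lie on opposite sides of northing = 5816380, where each meets that height, and whether that is right or left of the point:
Cove: 1–2 at easting≈419814.3 (left), 3–4 at easting≈441445.1 (right) → 1 crossing.
Terrace: 5–6 at easting≈424248.7 (left), 6–7 at easting≈425879.7 (left) → 0 crossings.
Hollow: no edge straddles that height → 0 crossings.
Larch: no edge straddles that height → 0 crossings.
Ford: no edge straddles that height → 0 crossings.
Only Cove has an odd count, so the point is inside Cove.

Cove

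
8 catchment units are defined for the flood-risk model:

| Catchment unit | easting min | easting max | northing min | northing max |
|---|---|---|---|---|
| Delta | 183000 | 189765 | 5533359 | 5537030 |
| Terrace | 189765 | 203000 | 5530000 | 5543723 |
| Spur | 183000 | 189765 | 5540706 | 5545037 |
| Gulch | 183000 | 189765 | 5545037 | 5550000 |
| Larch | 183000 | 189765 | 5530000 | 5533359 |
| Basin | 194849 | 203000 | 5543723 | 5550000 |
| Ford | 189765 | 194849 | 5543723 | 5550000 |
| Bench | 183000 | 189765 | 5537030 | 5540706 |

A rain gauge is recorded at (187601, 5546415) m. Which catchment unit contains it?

The point has easting = 187601 and northing = 5546415.
Only Gulch satisfies 183000 ≤ easting ≤ 189765 and 5545037 ≤ northing ≤ 5550000.

Gulch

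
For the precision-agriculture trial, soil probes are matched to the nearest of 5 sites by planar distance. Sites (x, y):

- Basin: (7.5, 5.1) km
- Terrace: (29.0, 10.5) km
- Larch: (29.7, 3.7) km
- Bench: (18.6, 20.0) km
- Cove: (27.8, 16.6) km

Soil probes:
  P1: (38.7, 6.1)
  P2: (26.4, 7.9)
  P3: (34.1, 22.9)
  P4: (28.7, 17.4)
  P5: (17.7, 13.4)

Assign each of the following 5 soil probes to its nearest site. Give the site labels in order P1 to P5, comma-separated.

P1 → Larch (d²=86.76)
P2 → Terrace (d²=13.52)
P3 → Cove (d²=79.38)
P4 → Cove (d²=1.45)
P5 → Bench (d²=44.37)

Larch, Terrace, Cove, Cove, Bench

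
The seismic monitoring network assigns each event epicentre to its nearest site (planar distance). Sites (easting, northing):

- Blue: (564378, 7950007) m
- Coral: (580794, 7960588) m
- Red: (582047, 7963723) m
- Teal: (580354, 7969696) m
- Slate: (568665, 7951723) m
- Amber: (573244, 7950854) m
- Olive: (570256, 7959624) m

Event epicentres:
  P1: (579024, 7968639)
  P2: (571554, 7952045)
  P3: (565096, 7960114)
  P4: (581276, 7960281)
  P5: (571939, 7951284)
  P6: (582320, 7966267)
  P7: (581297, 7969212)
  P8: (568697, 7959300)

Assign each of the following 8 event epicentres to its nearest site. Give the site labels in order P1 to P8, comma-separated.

Teal, Amber, Olive, Coral, Amber, Red, Teal, Olive

P1 → Teal (d²=2886149.00)
P2 → Amber (d²=4274581.00)
P3 → Olive (d²=26865700.00)
P4 → Coral (d²=326573.00)
P5 → Amber (d²=1887925.00)
P6 → Red (d²=6546465.00)
P7 → Teal (d²=1123505.00)
P8 → Olive (d²=2535457.00)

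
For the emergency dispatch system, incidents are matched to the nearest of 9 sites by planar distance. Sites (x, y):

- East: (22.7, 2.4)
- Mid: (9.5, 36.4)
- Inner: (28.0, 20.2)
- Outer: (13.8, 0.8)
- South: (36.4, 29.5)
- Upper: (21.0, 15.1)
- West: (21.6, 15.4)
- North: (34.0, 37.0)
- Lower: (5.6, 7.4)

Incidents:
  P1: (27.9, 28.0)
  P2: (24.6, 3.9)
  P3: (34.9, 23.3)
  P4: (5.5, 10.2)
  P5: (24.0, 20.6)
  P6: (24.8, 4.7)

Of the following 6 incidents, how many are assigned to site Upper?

P1 → Inner
P2 → East
P3 → South
P4 → Lower
P5 → Inner
P6 → East
0 of the 6 go to Upper.

0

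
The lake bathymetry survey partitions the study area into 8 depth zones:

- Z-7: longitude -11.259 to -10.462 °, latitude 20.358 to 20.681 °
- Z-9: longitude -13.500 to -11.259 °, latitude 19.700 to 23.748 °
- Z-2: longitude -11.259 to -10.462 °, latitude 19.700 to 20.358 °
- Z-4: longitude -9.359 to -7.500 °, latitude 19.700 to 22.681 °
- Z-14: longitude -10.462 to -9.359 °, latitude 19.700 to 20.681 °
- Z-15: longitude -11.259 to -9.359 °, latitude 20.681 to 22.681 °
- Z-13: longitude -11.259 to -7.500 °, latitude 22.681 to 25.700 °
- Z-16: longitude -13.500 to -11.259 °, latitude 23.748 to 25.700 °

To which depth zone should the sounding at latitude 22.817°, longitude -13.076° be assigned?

The point has longitude = -13.076 and latitude = 22.817.
Only Z-9 satisfies -13.500 ≤ longitude ≤ -11.259 and 19.700 ≤ latitude ≤ 23.748.

Z-9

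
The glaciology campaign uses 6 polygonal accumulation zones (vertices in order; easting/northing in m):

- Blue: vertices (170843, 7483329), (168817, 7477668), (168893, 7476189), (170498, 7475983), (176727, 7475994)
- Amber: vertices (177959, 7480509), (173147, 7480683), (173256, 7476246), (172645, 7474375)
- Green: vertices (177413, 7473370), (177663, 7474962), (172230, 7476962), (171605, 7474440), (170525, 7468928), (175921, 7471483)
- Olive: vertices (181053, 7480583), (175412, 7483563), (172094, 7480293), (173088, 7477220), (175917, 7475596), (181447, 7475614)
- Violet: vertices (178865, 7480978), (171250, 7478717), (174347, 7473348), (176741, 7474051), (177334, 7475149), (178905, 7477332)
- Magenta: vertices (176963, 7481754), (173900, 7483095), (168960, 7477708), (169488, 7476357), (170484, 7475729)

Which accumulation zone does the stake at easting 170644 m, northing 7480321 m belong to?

Cast a ray rightward from (170644, 7480321). For each polygon, the edges (by vertex number in listed order) whose endpoints lie on opposite sides of northing = 7480321, where each meets that height, and whether that is right or left of the point:
Blue: 1–2 at easting≈169766.5 (left), 5–1 at easting≈173256.0 (right) → 1 crossing.
Amber: 2–3 at easting≈173155.9 (right), 4–1 at easting≈177796.1 (right) → 2 crossings.
Green: no edge straddles that height → 0 crossings.
Olive: 2–3 at easting≈172122.4 (right), 6–1 at easting≈181073.8 (right) → 2 crossings.
Violet: 1–2 at easting≈176652.2 (right), 6–1 at easting≈178872.2 (right) → 2 crossings.
Magenta: 2–3 at easting≈171356.2 (right), 5–1 at easting≈175422.0 (right) → 2 crossings.
Only Blue has an odd count, so the point is inside Blue.

Blue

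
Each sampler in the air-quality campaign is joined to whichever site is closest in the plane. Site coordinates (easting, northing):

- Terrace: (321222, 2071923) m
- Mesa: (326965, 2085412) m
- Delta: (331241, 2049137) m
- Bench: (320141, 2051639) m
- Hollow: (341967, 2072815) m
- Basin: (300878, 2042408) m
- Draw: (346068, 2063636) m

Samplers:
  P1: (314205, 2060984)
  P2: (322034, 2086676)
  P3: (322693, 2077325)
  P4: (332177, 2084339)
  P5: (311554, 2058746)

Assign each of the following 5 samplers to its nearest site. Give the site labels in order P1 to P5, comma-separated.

P1 → Bench (d²=122565121.00)
P2 → Mesa (d²=25912457.00)
P3 → Terrace (d²=31345445.00)
P4 → Mesa (d²=28316273.00)
P5 → Bench (d²=124246018.00)

Bench, Mesa, Terrace, Mesa, Bench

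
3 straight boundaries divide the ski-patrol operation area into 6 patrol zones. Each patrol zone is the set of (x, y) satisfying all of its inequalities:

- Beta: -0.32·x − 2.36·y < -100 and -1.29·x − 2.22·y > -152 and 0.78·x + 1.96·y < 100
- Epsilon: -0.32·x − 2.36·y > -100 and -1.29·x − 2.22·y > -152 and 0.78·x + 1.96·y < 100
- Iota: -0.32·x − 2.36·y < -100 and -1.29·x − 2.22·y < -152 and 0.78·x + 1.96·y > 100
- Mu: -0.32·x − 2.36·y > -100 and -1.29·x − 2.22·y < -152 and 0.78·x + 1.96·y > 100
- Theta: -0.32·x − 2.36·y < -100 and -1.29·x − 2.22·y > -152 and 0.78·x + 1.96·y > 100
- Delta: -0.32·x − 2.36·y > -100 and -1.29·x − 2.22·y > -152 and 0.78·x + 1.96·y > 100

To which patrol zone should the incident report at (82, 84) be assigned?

-0.32·82 − 2.36·84 = -224.480, which is < -100
-1.29·82 − 2.22·84 = -292.260, which is < -152
0.78·82 + 1.96·84 = 228.600, which is > 100
This sign pattern matches Iota.

Iota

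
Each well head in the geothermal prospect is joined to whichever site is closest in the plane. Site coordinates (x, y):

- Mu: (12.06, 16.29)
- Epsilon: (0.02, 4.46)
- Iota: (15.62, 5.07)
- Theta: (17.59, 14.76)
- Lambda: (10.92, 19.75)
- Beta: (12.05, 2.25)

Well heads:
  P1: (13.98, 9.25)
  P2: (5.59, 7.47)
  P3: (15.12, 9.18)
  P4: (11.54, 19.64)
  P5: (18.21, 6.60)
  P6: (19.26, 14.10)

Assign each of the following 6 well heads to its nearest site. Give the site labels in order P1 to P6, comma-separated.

Iota, Epsilon, Iota, Lambda, Iota, Theta

P1 → Iota (d²=20.16)
P2 → Epsilon (d²=40.09)
P3 → Iota (d²=17.14)
P4 → Lambda (d²=0.40)
P5 → Iota (d²=9.05)
P6 → Theta (d²=3.22)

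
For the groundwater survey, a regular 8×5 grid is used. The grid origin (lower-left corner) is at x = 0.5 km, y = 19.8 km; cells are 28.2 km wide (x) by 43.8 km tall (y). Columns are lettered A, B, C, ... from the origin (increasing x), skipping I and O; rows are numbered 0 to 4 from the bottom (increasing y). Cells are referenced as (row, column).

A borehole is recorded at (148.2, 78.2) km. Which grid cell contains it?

(1, F)

Column index: ⌊(148.2 − 0.5) / 28.2⌋ = ⌊5.238⌋ = 5 → column F
Row offset from origin: ⌊(78.2 − 19.8) / 43.8⌋ = ⌊1.333⌋ = 1 → row 1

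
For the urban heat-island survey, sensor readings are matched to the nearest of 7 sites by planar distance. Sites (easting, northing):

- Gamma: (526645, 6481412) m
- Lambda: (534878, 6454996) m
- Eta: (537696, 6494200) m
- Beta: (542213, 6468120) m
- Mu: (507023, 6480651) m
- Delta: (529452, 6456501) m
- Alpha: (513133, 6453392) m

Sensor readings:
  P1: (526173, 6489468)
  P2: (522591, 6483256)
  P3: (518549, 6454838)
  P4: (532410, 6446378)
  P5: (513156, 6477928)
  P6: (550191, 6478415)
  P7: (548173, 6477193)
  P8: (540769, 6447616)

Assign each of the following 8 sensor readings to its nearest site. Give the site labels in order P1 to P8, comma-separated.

Gamma, Gamma, Alpha, Lambda, Mu, Beta, Beta, Lambda

P1 → Gamma (d²=65121920.00)
P2 → Gamma (d²=19835252.00)
P3 → Alpha (d²=31423972.00)
P4 → Lambda (d²=80360948.00)
P5 → Mu (d²=45028418.00)
P6 → Beta (d²=169635509.00)
P7 → Beta (d²=117840929.00)
P8 → Lambda (d²=89168281.00)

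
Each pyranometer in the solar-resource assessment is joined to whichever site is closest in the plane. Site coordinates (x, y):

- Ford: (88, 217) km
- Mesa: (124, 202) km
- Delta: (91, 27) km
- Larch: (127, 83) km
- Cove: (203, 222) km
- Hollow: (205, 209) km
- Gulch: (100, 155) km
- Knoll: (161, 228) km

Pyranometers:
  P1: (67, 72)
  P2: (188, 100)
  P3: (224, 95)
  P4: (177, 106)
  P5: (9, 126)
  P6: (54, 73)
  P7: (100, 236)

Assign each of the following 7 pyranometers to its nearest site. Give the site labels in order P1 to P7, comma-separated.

Delta, Larch, Larch, Larch, Gulch, Delta, Ford

P1 → Delta (d²=2601.00)
P2 → Larch (d²=4010.00)
P3 → Larch (d²=9553.00)
P4 → Larch (d²=3029.00)
P5 → Gulch (d²=9122.00)
P6 → Delta (d²=3485.00)
P7 → Ford (d²=505.00)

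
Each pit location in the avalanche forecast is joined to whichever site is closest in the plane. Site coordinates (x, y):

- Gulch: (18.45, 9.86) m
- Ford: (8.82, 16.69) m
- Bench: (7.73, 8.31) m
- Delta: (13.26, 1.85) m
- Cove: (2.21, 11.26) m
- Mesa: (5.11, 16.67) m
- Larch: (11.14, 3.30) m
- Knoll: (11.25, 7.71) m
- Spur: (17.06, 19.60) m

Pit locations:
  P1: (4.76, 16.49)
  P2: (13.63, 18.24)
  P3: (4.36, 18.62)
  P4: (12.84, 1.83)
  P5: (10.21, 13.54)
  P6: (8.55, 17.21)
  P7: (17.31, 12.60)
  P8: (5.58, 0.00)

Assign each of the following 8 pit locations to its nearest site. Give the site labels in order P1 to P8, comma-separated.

P1 → Mesa (d²=0.15)
P2 → Spur (d²=13.61)
P3 → Mesa (d²=4.36)
P4 → Delta (d²=0.18)
P5 → Ford (d²=11.85)
P6 → Ford (d²=0.34)
P7 → Gulch (d²=8.81)
P8 → Larch (d²=41.80)

Mesa, Spur, Mesa, Delta, Ford, Ford, Gulch, Larch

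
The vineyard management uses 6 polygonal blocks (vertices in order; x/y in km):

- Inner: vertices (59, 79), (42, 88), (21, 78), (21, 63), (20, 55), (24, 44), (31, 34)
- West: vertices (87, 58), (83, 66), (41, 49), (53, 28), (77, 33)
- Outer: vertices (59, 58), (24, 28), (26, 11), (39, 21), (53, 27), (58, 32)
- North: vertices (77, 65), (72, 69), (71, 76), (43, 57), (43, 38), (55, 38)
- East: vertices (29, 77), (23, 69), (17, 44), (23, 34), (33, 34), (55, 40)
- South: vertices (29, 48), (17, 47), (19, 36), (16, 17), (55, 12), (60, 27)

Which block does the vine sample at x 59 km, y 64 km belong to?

Cast a ray rightward from (59, 64). For each polygon, the edges (by vertex number in listed order) whose endpoints lie on opposite sides of y = 64, where each meets that height, and whether that is right or left of the point:
Inner: 3–4 at x≈21.0 (left), 7–1 at x≈49.7 (left) → 0 crossings.
West: 1–2 at x≈84.0 (right), 2–3 at x≈78.1 (right) → 2 crossings.
Outer: no edge straddles that height → 0 crossings.
North: 3–4 at x≈53.3 (left), 6–1 at x≈76.2 (right) → 1 crossing.
East: 2–3 at x≈21.8 (left), 6–1 at x≈38.1 (left) → 0 crossings.
South: no edge straddles that height → 0 crossings.
Only North has an odd count, so the point is inside North.

North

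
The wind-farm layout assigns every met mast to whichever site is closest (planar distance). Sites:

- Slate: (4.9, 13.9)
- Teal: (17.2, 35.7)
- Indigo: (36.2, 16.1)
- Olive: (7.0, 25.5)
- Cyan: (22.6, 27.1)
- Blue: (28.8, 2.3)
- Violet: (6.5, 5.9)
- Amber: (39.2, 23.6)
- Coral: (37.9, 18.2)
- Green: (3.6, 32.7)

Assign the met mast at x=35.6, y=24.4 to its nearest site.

Squared distances to each site:
Slate: 1052.740; Teal: 466.250; Indigo: 69.250; Olive: 819.170; Cyan: 176.290; Blue: 534.650; Violet: 1189.060; Amber: 13.600; Coral: 43.730; Green: 1092.890.
Minimum at Amber.

Amber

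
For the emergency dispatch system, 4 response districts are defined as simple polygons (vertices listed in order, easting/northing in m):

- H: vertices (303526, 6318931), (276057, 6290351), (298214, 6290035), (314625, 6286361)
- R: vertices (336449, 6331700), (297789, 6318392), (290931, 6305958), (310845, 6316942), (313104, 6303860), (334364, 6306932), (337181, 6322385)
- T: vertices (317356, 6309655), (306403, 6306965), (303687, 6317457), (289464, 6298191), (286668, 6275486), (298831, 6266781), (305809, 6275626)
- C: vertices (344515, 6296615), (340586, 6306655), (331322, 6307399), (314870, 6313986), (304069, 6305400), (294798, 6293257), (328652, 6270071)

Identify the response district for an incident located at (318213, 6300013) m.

Cast a ray rightward from (318213, 6300013). For each polygon, the edges (by vertex number in listed order) whose endpoints lie on opposite sides of northing = 6300013, where each meets that height, and whether that is right or left of the point:
H: 1–2 at easting≈285343.4 (left), 4–1 at easting≈309972.8 (left) → 0 crossings.
R: no edge straddles that height → 0 crossings.
T: 3–4 at easting≈290809.1 (left), 7–1 at easting≈314084.2 (left) → 0 crossings.
C: 1–2 at easting≈343185.2 (right), 5–6 at easting≈299956.1 (left) → 1 crossing.
Only C has an odd count, so the point is inside C.

C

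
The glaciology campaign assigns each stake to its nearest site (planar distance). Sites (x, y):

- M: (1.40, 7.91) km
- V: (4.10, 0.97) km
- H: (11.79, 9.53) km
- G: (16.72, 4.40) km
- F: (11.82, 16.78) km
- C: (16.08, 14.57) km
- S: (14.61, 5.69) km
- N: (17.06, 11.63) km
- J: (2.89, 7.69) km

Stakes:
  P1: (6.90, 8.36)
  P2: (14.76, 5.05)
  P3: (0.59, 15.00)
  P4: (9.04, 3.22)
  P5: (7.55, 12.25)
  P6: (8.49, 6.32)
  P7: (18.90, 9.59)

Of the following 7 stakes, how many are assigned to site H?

2

P1 → J
P2 → S
P3 → M
P4 → V
P5 → H
P6 → H
P7 → N
2 of the 7 go to H.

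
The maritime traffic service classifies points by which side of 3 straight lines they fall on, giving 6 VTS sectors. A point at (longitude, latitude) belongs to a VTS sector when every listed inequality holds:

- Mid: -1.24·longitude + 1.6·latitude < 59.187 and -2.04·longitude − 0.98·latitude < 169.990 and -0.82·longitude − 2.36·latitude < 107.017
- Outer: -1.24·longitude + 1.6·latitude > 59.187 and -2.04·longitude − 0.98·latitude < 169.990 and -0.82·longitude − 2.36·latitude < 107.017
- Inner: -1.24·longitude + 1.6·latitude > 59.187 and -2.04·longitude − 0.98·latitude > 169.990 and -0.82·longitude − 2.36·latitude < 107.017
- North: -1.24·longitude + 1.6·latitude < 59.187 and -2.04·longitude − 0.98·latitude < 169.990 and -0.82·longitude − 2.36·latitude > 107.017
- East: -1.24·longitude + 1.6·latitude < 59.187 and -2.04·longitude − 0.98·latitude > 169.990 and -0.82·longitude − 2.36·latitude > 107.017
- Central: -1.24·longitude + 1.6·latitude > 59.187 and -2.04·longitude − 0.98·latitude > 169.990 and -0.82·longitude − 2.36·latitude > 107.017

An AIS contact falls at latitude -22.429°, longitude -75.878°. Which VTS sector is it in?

-1.24·-75.878 + 1.6·-22.429 = 58.202, which is < 59.187
-2.04·-75.878 − 0.98·-22.429 = 176.772, which is > 169.990
-0.82·-75.878 − 2.36·-22.429 = 115.152, which is > 107.017
This sign pattern matches East.

East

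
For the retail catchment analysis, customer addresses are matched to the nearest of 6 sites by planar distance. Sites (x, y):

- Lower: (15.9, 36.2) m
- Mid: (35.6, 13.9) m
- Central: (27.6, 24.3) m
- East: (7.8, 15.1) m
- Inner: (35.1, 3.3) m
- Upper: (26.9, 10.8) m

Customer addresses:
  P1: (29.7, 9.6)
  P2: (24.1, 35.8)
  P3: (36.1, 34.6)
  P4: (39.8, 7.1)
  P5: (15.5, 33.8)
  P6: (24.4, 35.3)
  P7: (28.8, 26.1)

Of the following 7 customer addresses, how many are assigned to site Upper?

P1 → Upper
P2 → Lower
P3 → Central
P4 → Inner
P5 → Lower
P6 → Lower
P7 → Central
1 of the 7 goes to Upper.

1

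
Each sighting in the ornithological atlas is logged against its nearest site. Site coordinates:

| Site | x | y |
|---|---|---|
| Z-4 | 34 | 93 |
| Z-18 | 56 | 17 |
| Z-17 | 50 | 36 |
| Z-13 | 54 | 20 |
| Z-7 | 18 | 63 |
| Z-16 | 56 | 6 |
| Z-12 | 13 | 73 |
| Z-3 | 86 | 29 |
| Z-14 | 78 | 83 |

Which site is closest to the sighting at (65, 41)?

Z-17

Squared distances to each site:
Z-4: 3665.000; Z-18: 657.000; Z-17: 250.000; Z-13: 562.000; Z-7: 2693.000; Z-16: 1306.000; Z-12: 3728.000; Z-3: 585.000; Z-14: 1933.000.
Minimum at Z-17.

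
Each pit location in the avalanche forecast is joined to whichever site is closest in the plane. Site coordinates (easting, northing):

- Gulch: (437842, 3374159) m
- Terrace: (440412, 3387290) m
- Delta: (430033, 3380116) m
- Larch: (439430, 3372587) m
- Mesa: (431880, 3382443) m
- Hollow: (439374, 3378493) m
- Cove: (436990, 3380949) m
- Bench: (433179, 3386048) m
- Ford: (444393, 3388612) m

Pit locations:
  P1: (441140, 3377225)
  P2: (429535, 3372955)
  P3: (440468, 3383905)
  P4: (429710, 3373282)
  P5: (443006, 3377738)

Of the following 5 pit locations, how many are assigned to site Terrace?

P1 → Hollow
P2 → Delta
P3 → Terrace
P4 → Delta
P5 → Hollow
1 of the 5 goes to Terrace.

1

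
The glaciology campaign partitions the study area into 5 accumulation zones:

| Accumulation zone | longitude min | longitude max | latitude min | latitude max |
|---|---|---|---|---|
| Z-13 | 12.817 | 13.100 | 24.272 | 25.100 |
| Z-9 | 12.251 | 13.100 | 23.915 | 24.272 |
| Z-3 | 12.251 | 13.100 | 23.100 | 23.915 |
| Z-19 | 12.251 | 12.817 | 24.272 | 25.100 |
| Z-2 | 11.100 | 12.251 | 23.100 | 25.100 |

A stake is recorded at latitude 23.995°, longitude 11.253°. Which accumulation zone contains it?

Z-2

The point has longitude = 11.253 and latitude = 23.995.
Only Z-2 satisfies 11.100 ≤ longitude ≤ 12.251 and 23.100 ≤ latitude ≤ 25.100.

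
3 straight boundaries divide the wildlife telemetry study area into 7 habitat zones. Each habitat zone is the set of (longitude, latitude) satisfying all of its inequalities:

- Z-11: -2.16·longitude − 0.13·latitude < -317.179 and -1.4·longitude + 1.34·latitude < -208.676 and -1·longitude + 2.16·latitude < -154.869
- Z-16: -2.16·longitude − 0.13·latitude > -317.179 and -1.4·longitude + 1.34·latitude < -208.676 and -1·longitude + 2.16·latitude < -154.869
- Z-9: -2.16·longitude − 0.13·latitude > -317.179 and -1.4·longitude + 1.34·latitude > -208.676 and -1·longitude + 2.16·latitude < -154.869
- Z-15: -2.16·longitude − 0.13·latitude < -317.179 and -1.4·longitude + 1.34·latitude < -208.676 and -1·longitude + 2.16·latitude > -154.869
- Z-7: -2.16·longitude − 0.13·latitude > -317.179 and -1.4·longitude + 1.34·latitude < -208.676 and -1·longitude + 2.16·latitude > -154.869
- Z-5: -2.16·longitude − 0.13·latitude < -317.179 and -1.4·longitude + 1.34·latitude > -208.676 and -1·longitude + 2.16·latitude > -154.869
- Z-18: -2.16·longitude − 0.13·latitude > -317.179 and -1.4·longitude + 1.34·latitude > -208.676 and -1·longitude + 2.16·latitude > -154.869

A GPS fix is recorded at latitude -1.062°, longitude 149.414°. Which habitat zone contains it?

-2.16·149.414 − 0.13·-1.062 = -322.596, which is < -317.179
-1.4·149.414 + 1.34·-1.062 = -210.603, which is < -208.676
-1·149.414 + 2.16·-1.062 = -151.708, which is > -154.869
This sign pattern matches Z-15.

Z-15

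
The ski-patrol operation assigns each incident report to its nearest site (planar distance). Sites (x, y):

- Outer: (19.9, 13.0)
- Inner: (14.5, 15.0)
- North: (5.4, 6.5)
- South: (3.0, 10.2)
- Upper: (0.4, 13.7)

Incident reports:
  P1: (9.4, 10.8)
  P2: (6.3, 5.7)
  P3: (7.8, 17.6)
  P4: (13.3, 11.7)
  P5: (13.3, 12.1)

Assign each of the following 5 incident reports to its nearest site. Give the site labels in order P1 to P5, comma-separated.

North, North, Inner, Inner, Inner

P1 → North (d²=34.49)
P2 → North (d²=1.45)
P3 → Inner (d²=51.65)
P4 → Inner (d²=12.33)
P5 → Inner (d²=9.85)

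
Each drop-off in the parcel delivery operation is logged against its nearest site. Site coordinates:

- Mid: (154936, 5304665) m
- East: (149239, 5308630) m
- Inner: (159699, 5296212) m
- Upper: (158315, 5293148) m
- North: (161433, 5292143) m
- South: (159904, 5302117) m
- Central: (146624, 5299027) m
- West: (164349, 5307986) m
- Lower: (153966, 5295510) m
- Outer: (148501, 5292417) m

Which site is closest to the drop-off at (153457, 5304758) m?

Mid

Squared distances to each site:
Mid: 2196090.000; East: 32783908.000; Inner: 111996680.000; Upper: 158392264.000; North: 222754801.000; South: 48538690.000; Central: 79534250.000; West: 129055648.000; Lower: 85784585.000; Outer: 176862217.000.
Minimum at Mid.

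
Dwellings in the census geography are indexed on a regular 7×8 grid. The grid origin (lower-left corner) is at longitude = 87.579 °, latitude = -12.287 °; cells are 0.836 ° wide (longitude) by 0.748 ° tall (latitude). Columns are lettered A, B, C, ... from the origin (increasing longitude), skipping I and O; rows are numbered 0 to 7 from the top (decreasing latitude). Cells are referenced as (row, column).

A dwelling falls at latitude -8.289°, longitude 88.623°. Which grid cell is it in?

Column index: ⌊(88.623 − 87.579) / 0.836⌋ = ⌊1.249⌋ = 1 → column B
Row offset from origin: ⌊(-8.289 − -12.287) / 0.748⌋ = ⌊5.345⌋ = 5 → row 2 (counted from top)

(2, B)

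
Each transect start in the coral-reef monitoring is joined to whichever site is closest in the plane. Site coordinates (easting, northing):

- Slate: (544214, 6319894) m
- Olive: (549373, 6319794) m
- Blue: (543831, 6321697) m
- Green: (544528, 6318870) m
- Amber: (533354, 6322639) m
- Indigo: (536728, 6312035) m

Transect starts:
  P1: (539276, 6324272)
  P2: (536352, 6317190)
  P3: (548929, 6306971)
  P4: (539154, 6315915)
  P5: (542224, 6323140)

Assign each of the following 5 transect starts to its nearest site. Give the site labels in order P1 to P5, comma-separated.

Blue, Indigo, Green, Indigo, Blue

P1 → Blue (d²=27378650.00)
P2 → Indigo (d²=26715401.00)
P3 → Green (d²=160955002.00)
P4 → Indigo (d²=20939876.00)
P5 → Blue (d²=4664698.00)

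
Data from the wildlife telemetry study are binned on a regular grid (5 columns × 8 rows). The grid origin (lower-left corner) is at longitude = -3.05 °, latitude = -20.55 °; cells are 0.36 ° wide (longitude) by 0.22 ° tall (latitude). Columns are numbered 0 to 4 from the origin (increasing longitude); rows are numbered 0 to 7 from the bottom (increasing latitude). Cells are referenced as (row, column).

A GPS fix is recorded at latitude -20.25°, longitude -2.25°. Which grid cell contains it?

(1, 2)

Column index: ⌊(-2.25 − -3.05) / 0.36⌋ = ⌊2.222⌋ = 2
Row offset from origin: ⌊(-20.25 − -20.55) / 0.22⌋ = ⌊1.364⌋ = 1 → row 1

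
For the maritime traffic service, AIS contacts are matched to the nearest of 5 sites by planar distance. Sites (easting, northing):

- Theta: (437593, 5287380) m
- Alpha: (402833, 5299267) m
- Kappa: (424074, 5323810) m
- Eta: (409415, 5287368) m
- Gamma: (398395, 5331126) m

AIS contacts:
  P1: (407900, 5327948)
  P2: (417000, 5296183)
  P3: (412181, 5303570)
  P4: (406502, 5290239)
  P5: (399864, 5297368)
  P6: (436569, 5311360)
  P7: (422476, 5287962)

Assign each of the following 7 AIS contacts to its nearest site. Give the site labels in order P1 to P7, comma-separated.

Gamma, Eta, Alpha, Eta, Alpha, Kappa, Eta

P1 → Gamma (d²=100444709.00)
P2 → Eta (d²=135236450.00)
P3 → Alpha (d²=105900913.00)
P4 → Eta (d²=16728210.00)
P5 → Alpha (d²=12421162.00)
P6 → Kappa (d²=311127525.00)
P7 → Eta (d²=170942557.00)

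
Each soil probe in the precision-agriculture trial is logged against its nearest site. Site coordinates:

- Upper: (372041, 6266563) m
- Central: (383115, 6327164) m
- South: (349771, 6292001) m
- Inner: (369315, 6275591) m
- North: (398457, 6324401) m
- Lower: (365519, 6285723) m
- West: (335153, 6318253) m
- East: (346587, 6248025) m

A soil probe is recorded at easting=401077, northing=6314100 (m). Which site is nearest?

Squared distances to each site:
Upper: 3102855665.000; Central: 493301540.000; South: 3120671437.000; Inner: 2491767725.000; North: 112975001.000; Lower: 2069625493.000; West: 4363221185.000; East: 7335065725.000.
Minimum at North.

North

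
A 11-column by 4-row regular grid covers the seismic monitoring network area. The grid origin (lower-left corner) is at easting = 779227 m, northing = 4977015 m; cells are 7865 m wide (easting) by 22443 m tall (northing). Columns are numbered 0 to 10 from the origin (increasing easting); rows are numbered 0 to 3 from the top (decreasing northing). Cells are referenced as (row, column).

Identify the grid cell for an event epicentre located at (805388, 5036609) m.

Column index: ⌊(805388 − 779227) / 7865⌋ = ⌊3.326⌋ = 3
Row offset from origin: ⌊(5036609 − 4977015) / 22443⌋ = ⌊2.655⌋ = 2 → row 1 (counted from top)

(1, 3)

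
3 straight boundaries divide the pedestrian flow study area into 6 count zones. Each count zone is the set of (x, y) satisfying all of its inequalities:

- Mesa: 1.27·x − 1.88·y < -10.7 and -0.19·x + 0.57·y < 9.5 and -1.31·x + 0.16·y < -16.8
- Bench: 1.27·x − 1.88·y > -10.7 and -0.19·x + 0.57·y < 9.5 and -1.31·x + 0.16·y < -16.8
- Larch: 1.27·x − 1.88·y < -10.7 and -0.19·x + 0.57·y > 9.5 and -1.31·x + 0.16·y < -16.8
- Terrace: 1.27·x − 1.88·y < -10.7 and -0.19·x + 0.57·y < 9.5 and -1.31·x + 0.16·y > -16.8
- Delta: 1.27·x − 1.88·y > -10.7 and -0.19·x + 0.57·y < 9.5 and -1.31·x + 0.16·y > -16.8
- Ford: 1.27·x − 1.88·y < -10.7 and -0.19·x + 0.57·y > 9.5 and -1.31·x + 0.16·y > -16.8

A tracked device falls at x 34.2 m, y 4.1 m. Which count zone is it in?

1.27·34.2 − 1.88·4.1 = 35.726, which is > -10.7
-0.19·34.2 + 0.57·4.1 = -4.161, which is < 9.5
-1.31·34.2 + 0.16·4.1 = -44.146, which is < -16.8
This sign pattern matches Bench.

Bench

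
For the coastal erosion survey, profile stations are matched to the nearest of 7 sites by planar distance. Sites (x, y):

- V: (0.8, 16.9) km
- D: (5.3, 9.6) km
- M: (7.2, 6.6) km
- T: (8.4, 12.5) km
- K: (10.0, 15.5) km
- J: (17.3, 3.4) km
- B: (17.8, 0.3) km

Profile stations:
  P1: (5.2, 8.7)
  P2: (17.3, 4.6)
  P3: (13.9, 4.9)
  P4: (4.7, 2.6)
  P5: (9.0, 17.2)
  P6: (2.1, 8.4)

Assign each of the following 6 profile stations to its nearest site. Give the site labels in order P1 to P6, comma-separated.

D, J, J, M, K, D

P1 → D (d²=0.82)
P2 → J (d²=1.44)
P3 → J (d²=13.81)
P4 → M (d²=22.25)
P5 → K (d²=3.89)
P6 → D (d²=11.68)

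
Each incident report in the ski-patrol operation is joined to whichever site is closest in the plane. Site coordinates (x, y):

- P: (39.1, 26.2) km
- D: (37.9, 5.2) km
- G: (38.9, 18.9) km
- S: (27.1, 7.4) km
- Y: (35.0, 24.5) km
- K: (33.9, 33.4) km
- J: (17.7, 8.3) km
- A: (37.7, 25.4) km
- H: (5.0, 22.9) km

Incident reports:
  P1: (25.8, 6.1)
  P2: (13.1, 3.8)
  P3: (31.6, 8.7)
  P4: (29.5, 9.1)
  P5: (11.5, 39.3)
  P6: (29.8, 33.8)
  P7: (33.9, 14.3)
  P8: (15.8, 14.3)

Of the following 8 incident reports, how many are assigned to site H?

1

P1 → S
P2 → J
P3 → S
P4 → S
P5 → H
P6 → K
P7 → G
P8 → J
1 of the 8 goes to H.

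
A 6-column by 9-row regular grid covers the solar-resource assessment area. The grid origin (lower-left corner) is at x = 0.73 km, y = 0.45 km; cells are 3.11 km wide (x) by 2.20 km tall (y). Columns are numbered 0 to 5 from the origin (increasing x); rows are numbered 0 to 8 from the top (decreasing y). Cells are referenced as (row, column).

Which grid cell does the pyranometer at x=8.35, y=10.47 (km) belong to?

Column index: ⌊(8.35 − 0.73) / 3.11⌋ = ⌊2.450⌋ = 2
Row offset from origin: ⌊(10.47 − 0.45) / 2.20⌋ = ⌊4.555⌋ = 4 → row 4 (counted from top)

(4, 2)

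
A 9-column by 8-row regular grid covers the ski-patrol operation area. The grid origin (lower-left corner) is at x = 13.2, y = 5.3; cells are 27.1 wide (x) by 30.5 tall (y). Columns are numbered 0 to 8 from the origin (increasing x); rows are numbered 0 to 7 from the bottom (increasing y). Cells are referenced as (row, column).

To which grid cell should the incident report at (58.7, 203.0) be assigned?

Column index: ⌊(58.7 − 13.2) / 27.1⌋ = ⌊1.679⌋ = 1
Row offset from origin: ⌊(203.0 − 5.3) / 30.5⌋ = ⌊6.482⌋ = 6 → row 6

(6, 1)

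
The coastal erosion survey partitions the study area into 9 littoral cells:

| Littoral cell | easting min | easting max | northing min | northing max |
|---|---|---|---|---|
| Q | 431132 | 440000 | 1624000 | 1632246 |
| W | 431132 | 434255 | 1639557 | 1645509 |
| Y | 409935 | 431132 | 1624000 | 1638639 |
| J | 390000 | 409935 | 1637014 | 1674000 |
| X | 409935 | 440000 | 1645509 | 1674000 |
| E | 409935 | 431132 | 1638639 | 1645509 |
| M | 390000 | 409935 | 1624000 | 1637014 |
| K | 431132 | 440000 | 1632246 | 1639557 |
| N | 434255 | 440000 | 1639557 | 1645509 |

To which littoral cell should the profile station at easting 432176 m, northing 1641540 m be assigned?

W

The point has easting = 432176 and northing = 1641540.
Only W satisfies 431132 ≤ easting ≤ 434255 and 1639557 ≤ northing ≤ 1645509.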